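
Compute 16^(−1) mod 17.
16^(−1) ≡ 16 (mod 17)

Apply the extended Euclidean algorithm to (17, 16), tracking rows (r, s, t) with s·17 + t·16 = r. Each division r_prev = q·r_cur + r_new produces the new row as (previous row) − q·(current row):
  row A: (17, 1, 0)   [1·17 + 0·16 = 17]
  row B: (16, 0, 1)   [0·17 + 1·16 = 16]
  17 = 1·16 + 1   → row C = row A − 1·row B = (1, 1, −1)   [check: 1·17 − 1·16 = 1]
  16 = 16·1 + 0   → remainder 0, stop. gcd = 1 (last nonzero row C).
The gcd is 1, so 16 is invertible mod 17. The last nonzero row gives 1·17 − 1·16 = 1, so t = −1. So 16^(−1) ≡ −1 ≡ 16 (mod 17). Verify: 16 · 16 = 256 ≡ 1 (mod 17). ✓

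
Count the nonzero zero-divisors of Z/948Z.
Z/948Z has 635 nonzero zero-divisors

In Z/948Z each nonzero element is either a unit (gcd with 948 is 1) or a zero-divisor (gcd > 1). The number of units is φ(948): factorise 948 = 2^2 · 3 · 79, so φ(948) = (2^2 − 2^1) · (3 − 1) · (79 − 1) = 2 · 2 · 78 = 312. The nonzero elements number 948 − 1 = 947. Hence the nonzero zero-divisors number 947 − 312 = 635.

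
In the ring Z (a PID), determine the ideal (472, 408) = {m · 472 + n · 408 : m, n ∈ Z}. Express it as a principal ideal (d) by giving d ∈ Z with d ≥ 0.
(472, 408) = (8); d = 8

In the PID Z, (a, b) is generated by gcd(a, b). Compute gcd(472, 408) with the extended Euclidean algorithm, tracking rows (r, s, t) with s·472 + t·408 = r:
  row A: (472, 1, 0)   [1·472 + 0·408 = 472]
  row B: (408, 0, 1)   [0·472 + 1·408 = 408]
  472 = 1·408 + 64   → row C = row A − 1·row B = (64, 1, −1)   [check: 1·472 − 1·408 = 64]
  408 = 6·64 + 24   → row D = row B − 6·row C = (24, −6, 7)   [check: −6·472 + 7·408 = 24]
  64 = 2·24 + 16   → row E = row C − 2·row D = (16, 13, −15)   [check: 13·472 − 15·408 = 16]
  24 = 1·16 + 8   → row F = row D − 1·row E = (8, −19, 22)   [check: −19·472 + 22·408 = 8]
  16 = 2·8 + 0   → remainder 0, stop. gcd = 8 (last nonzero row F).
So gcd(472, 408) = 8, with Bézout identity −19·472 + 22·408 = 8. Containment (⊇): the Bézout identity exhibits 8 as an element of (472, 408), giving (8) ⊆ (472, 408). Containment (⊆): since 8 | 472 and 8 | 408 (472 = 8·59, 408 = 8·51), every Z-linear combination of 472 and 408 is divisible by 8, so (472, 408) ⊆ (8). Therefore (472, 408) = (8), d = 8.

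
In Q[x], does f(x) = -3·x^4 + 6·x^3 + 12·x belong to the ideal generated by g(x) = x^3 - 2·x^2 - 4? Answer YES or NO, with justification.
YES

In Q[x] the ideal (g) consists of all multiples of g, so f ∈ (g) iff g | f, i.e. iff the remainder of f on division by g is 0. Divide f by g (g is monic, so eliminate the leading term of the running remainder at each step):
  leading term -3·x^4: subtract (-3·x)·g(x) = -3·x^4 + 6·x^3 + 12·x, leaving 0
The remainder is 0, so f(x) = g(x) · h(x) with h(x) = -3·x. Hence g | f, i.e. f ∈ (g).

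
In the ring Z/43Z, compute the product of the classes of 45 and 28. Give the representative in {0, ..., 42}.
Reduce the factors first: 45 ≡ 2 (mod 43), so 45 · 28 ≡ 2 · 28 (mod 43). 2 · 28 = 56. Dividing by 43: 56 = 1·43 + 13. So (45 · 28) mod 43 = 13.

Final answer: 13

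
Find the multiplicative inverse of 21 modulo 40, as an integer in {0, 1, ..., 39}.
Apply the extended Euclidean algorithm to (40, 21), tracking rows (r, s, t) with s·40 + t·21 = r. Each division r_prev = q·r_cur + r_new produces the new row as (previous row) − q·(current row):
  row A: (40, 1, 0)   [1·40 + 0·21 = 40]
  row B: (21, 0, 1)   [0·40 + 1·21 = 21]
  40 = 1·21 + 19   → row C = row A − 1·row B = (19, 1, −1)   [check: 1·40 − 1·21 = 19]
  21 = 1·19 + 2   → row D = row B − 1·row C = (2, −1, 2)   [check: −1·40 + 2·21 = 2]
  19 = 9·2 + 1   → row E = row C − 9·row D = (1, 10, −19)   [check: 10·40 − 19·21 = 1]
  2 = 2·1 + 0   → remainder 0, stop. gcd = 1 (last nonzero row E).
The gcd is 1, so 21 is invertible mod 40. The last nonzero row gives 10·40 − 19·21 = 1, so t = −19. So 21^(−1) ≡ −19 ≡ 21 (mod 40). Verify: 21 · 21 = 441 ≡ 1 (mod 40). ✓

Final answer: 21^(−1) ≡ 21 (mod 40)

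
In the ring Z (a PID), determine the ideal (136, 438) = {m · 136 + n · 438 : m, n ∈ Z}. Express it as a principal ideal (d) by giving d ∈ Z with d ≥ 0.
(136, 438) = (2); d = 2

In the PID Z, (a, b) is generated by gcd(a, b). Compute gcd(438, 136) with the extended Euclidean algorithm, tracking rows (r, s, t) with s·438 + t·136 = r:
  row A: (438, 1, 0)   [1·438 + 0·136 = 438]
  row B: (136, 0, 1)   [0·438 + 1·136 = 136]
  438 = 3·136 + 30   → row C = row A − 3·row B = (30, 1, −3)   [check: 1·438 − 3·136 = 30]
  136 = 4·30 + 16   → row D = row B − 4·row C = (16, −4, 13)   [check: −4·438 + 13·136 = 16]
  30 = 1·16 + 14   → row E = row C − 1·row D = (14, 5, −16)   [check: 5·438 − 16·136 = 14]
  16 = 1·14 + 2   → row F = row D − 1·row E = (2, −9, 29)   [check: −9·438 + 29·136 = 2]
  14 = 7·2 + 0   → remainder 0, stop. gcd = 2 (last nonzero row F).
So gcd(136, 438) = 2, with Bézout identity −9·438 + 29·136 = 2. Containment (⊇): the Bézout identity exhibits 2 as an element of (136, 438), giving (2) ⊆ (136, 438). Containment (⊆): since 2 | 136 and 2 | 438 (136 = 2·68, 438 = 2·219), every Z-linear combination of 136 and 438 is divisible by 2, so (136, 438) ⊆ (2). Therefore (136, 438) = (2), d = 2.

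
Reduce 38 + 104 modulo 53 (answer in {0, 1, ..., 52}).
36

Reduce the summands first: 104 ≡ 51 (mod 53), so 38 + 104 ≡ 38 + 51 (mod 53). 38 + 51 = 89; 89 = 1·53 + 36, so (38 + 104) mod 53 = 36.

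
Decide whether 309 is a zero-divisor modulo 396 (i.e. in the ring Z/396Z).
gcd(309, 396) = 3 > 1, so 309 is not a unit in Z/396Z. In Z/nZ every nonzero non-unit is a zero-divisor: explicitly, take b = 396/gcd = 132 ≠ 0 (mod 396); then 309·132 = 40788 = 103·396, i.e. 309·132 ≡ 0 (mod 396). So 309 is a zero-divisor.

Final answer: YES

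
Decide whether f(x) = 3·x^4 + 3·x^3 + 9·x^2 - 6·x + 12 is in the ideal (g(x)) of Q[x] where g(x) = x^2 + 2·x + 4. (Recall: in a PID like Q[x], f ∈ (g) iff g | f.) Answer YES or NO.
In Q[x] the ideal (g) consists of all multiples of g, so f ∈ (g) iff g | f, i.e. iff the remainder of f on division by g is 0. Divide f by g (g is monic, so eliminate the leading term of the running remainder at each step):
  leading term 3·x^4: subtract (3·x^2)·g(x) = 3·x^4 + 6·x^3 + 12·x^2, leaving -3·x^3 - 3·x^2 - 6·x + 12
  leading term -3·x^3: subtract (-3·x)·g(x) = -3·x^3 - 6·x^2 - 12·x, leaving 3·x^2 + 6·x + 12
  leading term 3·x^2: subtract (3)·g(x) = 3·x^2 + 6·x + 12, leaving 0
The remainder is 0, so f(x) = g(x) · h(x) with h(x) = 3·x^2 - 3·x + 3. Hence g | f, i.e. f ∈ (g).

Final answer: YES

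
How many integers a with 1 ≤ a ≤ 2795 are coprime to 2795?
2016

The number of a ∈ {1, ..., 2795} with gcd(a, 2795) = 1 is by definition Euler's totient φ(2795). φ is multiplicative, with φ(p^e) = p^e − p^(e−1). Factorise 2795 = 5 · 13 · 43. Then
  φ(2795) = (5 − 1) · (13 − 1) · (43 − 1) = 4 · 12 · 42 = 2016.
So there are 2016 such integers.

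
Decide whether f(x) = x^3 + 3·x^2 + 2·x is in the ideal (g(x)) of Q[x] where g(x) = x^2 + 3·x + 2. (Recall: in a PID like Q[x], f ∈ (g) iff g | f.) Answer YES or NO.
In Q[x] the ideal (g) consists of all multiples of g, so f ∈ (g) iff g | f, i.e. iff the remainder of f on division by g is 0. Divide f by g (g is monic, so eliminate the leading term of the running remainder at each step):
  leading term x^3: subtract (x)·g(x) = x^3 + 3·x^2 + 2·x, leaving 0
The remainder is 0, so f(x) = g(x) · h(x) with h(x) = x. Hence g | f, i.e. f ∈ (g).

Final answer: YES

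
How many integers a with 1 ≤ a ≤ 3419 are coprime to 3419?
3144

The number of a ∈ {1, ..., 3419} with gcd(a, 3419) = 1 is by definition Euler's totient φ(3419). φ is multiplicative, with φ(p^e) = p^e − p^(e−1). Factorise 3419 = 13 · 263. Then
  φ(3419) = (13 − 1) · (263 − 1) = 12 · 262 = 3144.
So there are 3144 such integers.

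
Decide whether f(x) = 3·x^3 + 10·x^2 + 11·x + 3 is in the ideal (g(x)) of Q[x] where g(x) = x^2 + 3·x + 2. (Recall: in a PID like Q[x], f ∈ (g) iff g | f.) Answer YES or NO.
In Q[x] the ideal (g) consists of all multiples of g, so f ∈ (g) iff g | f, i.e. iff the remainder of f on division by g is 0. Divide f by g (g is monic, so eliminate the leading term of the running remainder at each step):
  leading term 3·x^3: subtract (3·x)·g(x) = 3·x^3 + 9·x^2 + 6·x, leaving x^2 + 5·x + 3
  leading term x^2: subtract (1)·g(x) = x^2 + 3·x + 2, leaving 2·x + 1
The remainder r(x) = 2·x + 1 ≠ 0 (and deg r < deg g), so g ∤ f, i.e. f ∉ (g).

Final answer: NO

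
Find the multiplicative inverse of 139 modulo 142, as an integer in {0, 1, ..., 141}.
Apply the extended Euclidean algorithm to (142, 139), tracking rows (r, s, t) with s·142 + t·139 = r. Each division r_prev = q·r_cur + r_new produces the new row as (previous row) − q·(current row):
  row A: (142, 1, 0)   [1·142 + 0·139 = 142]
  row B: (139, 0, 1)   [0·142 + 1·139 = 139]
  142 = 1·139 + 3   → row C = row A − 1·row B = (3, 1, −1)   [check: 1·142 − 1·139 = 3]
  139 = 46·3 + 1   → row D = row B − 46·row C = (1, −46, 47)   [check: −46·142 + 47·139 = 1]
  3 = 3·1 + 0   → remainder 0, stop. gcd = 1 (last nonzero row D).
The gcd is 1, so 139 is invertible mod 142. The last nonzero row gives −46·142 + 47·139 = 1, so t = 47. So 139^(−1) ≡ 47 (mod 142). Verify: 139 · 47 = 6533 ≡ 1 (mod 142). ✓

Final answer: 139^(−1) ≡ 47 (mod 142)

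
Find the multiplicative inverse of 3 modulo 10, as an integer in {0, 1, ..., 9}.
Apply the extended Euclidean algorithm to (10, 3), tracking rows (r, s, t) with s·10 + t·3 = r. Each division r_prev = q·r_cur + r_new produces the new row as (previous row) − q·(current row):
  row A: (10, 1, 0)   [1·10 + 0·3 = 10]
  row B: (3, 0, 1)   [0·10 + 1·3 = 3]
  10 = 3·3 + 1   → row C = row A − 3·row B = (1, 1, −3)   [check: 1·10 − 3·3 = 1]
  3 = 3·1 + 0   → remainder 0, stop. gcd = 1 (last nonzero row C).
The gcd is 1, so 3 is invertible mod 10. The last nonzero row gives 1·10 − 3·3 = 1, so t = −3. So 3^(−1) ≡ −3 ≡ 7 (mod 10). Verify: 3 · 7 = 21 ≡ 1 (mod 10). ✓

Final answer: 3^(−1) ≡ 7 (mod 10)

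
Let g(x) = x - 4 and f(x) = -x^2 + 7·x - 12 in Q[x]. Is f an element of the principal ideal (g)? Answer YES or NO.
YES

In Q[x] the ideal (g) consists of all multiples of g, so f ∈ (g) iff g | f, i.e. iff the remainder of f on division by g is 0. Divide f by g (g is monic, so eliminate the leading term of the running remainder at each step):
  leading term -x^2: subtract (-x)·g(x) = -x^2 + 4·x, leaving 3·x - 12
  leading term 3·x: subtract (3)·g(x) = 3·x - 12, leaving 0
The remainder is 0, so f(x) = g(x) · h(x) with h(x) = 3 - x. Hence g | f, i.e. f ∈ (g).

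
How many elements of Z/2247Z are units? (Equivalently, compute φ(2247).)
An element a ∈ Z/2247Z is a unit iff gcd(a, 2247) = 1, so the number of units is φ(2247). φ is multiplicative, with φ(p^e) = p^e − p^(e−1). Factorise 2247 = 3 · 7 · 107. Then
  φ(2247) = (3 − 1) · (7 − 1) · (107 − 1) = 2 · 6 · 106 = 1272.

Final answer: Z/2247Z has φ(2247) = 1272 units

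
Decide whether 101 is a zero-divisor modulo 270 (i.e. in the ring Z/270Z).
gcd(101, 270) = 1, so 101 is a unit in Z/270Z (it has a multiplicative inverse). A unit cannot be a zero-divisor: if 101·b ≡ 0 then multiplying both sides by 101^(−1) gives b ≡ 0. So 101 is not a zero-divisor.

Final answer: NO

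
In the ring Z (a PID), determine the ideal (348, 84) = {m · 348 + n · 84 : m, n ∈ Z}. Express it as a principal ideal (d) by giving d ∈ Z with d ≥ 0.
In the PID Z, (a, b) is generated by gcd(a, b). Compute gcd(348, 84) with the extended Euclidean algorithm, tracking rows (r, s, t) with s·348 + t·84 = r:
  row A: (348, 1, 0)   [1·348 + 0·84 = 348]
  row B: (84, 0, 1)   [0·348 + 1·84 = 84]
  348 = 4·84 + 12   → row C = row A − 4·row B = (12, 1, −4)   [check: 1·348 − 4·84 = 12]
  84 = 7·12 + 0   → remainder 0, stop. gcd = 12 (last nonzero row C).
So gcd(348, 84) = 12, with Bézout identity 1·348 − 4·84 = 12. Containment (⊇): the Bézout identity exhibits 12 as an element of (348, 84), giving (12) ⊆ (348, 84). Containment (⊆): since 12 | 348 and 12 | 84 (348 = 12·29, 84 = 12·7), every Z-linear combination of 348 and 84 is divisible by 12, so (348, 84) ⊆ (12). Therefore (348, 84) = (12), d = 12.

Final answer: (348, 84) = (12); d = 12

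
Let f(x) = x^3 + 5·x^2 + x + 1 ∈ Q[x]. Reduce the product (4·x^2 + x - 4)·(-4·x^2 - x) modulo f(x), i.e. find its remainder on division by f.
a · b ≡ -329·x^2 - 52·x - 72 (mod f(x))

First multiply in Q[x] without reducing: a · b = -16·x^4 - 8·x^3 + 15·x^2 + 4·x. Now divide by f(x) = x^3 + 5·x^2 + x + 1, eliminating the leading term at each step:
  leading term -16·x^4: subtract (-16·x)·f(x) = -16·x^4 - 80·x^3 - 16·x^2 - 16·x, leaving 72·x^3 + 31·x^2 + 20·x
  leading term 72·x^3: subtract (72)·f(x) = 72·x^3 + 360·x^2 + 72·x + 72, leaving -329·x^2 - 52·x - 72
The degree is now < 3, so this is the remainder. Hence a · b ≡ -329·x^2 - 52·x - 72 in Q[x]/(f).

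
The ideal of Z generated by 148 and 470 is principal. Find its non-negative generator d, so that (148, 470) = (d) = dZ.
(148, 470) = (2); d = 2

In the PID Z, (a, b) is generated by gcd(a, b). Compute gcd(470, 148) with the extended Euclidean algorithm, tracking rows (r, s, t) with s·470 + t·148 = r:
  row A: (470, 1, 0)   [1·470 + 0·148 = 470]
  row B: (148, 0, 1)   [0·470 + 1·148 = 148]
  470 = 3·148 + 26   → row C = row A − 3·row B = (26, 1, −3)   [check: 1·470 − 3·148 = 26]
  148 = 5·26 + 18   → row D = row B − 5·row C = (18, −5, 16)   [check: −5·470 + 16·148 = 18]
  26 = 1·18 + 8   → row E = row C − 1·row D = (8, 6, −19)   [check: 6·470 − 19·148 = 8]
  18 = 2·8 + 2   → row F = row D − 2·row E = (2, −17, 54)   [check: −17·470 + 54·148 = 2]
  8 = 4·2 + 0   → remainder 0, stop. gcd = 2 (last nonzero row F).
So gcd(148, 470) = 2, with Bézout identity −17·470 + 54·148 = 2. Containment (⊇): the Bézout identity exhibits 2 as an element of (148, 470), giving (2) ⊆ (148, 470). Containment (⊆): since 2 | 148 and 2 | 470 (148 = 2·74, 470 = 2·235), every Z-linear combination of 148 and 470 is divisible by 2, so (148, 470) ⊆ (2). Therefore (148, 470) = (2), d = 2.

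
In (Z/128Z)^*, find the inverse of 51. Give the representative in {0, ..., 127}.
51^(−1) ≡ 123 (mod 128)

Apply the extended Euclidean algorithm to (128, 51), tracking rows (r, s, t) with s·128 + t·51 = r. Each division r_prev = q·r_cur + r_new produces the new row as (previous row) − q·(current row):
  row A: (128, 1, 0)   [1·128 + 0·51 = 128]
  row B: (51, 0, 1)   [0·128 + 1·51 = 51]
  128 = 2·51 + 26   → row C = row A − 2·row B = (26, 1, −2)   [check: 1·128 − 2·51 = 26]
  51 = 1·26 + 25   → row D = row B − 1·row C = (25, −1, 3)   [check: −1·128 + 3·51 = 25]
  26 = 1·25 + 1   → row E = row C − 1·row D = (1, 2, −5)   [check: 2·128 − 5·51 = 1]
  25 = 25·1 + 0   → remainder 0, stop. gcd = 1 (last nonzero row E).
The gcd is 1, so 51 is invertible mod 128. The last nonzero row gives 2·128 − 5·51 = 1, so t = −5. So 51^(−1) ≡ −5 ≡ 123 (mod 128). Verify: 51 · 123 = 6273 ≡ 1 (mod 128). ✓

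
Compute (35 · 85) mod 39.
Reduce the factors first: 85 ≡ 7 (mod 39), so 35 · 85 ≡ 35 · 7 (mod 39). 35 · 7 = 245. Dividing by 39: 245 = 6·39 + 11. So (35 · 85) mod 39 = 11.

Final answer: 11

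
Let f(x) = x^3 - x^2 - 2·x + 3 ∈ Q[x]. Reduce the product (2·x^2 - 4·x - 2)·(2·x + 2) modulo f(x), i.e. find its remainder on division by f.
a · b ≡ -4·x - 16 (mod f(x))

First multiply in Q[x] without reducing: a · b = 4·x^3 - 4·x^2 - 12·x - 4. Now divide by f(x) = x^3 - x^2 - 2·x + 3, eliminating the leading term at each step:
  leading term 4·x^3: subtract (4)·f(x) = 4·x^3 - 4·x^2 - 8·x + 12, leaving -4·x - 16
The degree is now < 3, so this is the remainder. Hence a · b ≡ -4·x - 16 in Q[x]/(f).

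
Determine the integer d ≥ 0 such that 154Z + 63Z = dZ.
In the PID Z, (a, b) is generated by gcd(a, b). Compute gcd(154, 63) with the extended Euclidean algorithm, tracking rows (r, s, t) with s·154 + t·63 = r:
  row A: (154, 1, 0)   [1·154 + 0·63 = 154]
  row B: (63, 0, 1)   [0·154 + 1·63 = 63]
  154 = 2·63 + 28   → row C = row A − 2·row B = (28, 1, −2)   [check: 1·154 − 2·63 = 28]
  63 = 2·28 + 7   → row D = row B − 2·row C = (7, −2, 5)   [check: −2·154 + 5·63 = 7]
  28 = 4·7 + 0   → remainder 0, stop. gcd = 7 (last nonzero row D).
So gcd(154, 63) = 7, with Bézout identity −2·154 + 5·63 = 7. Containment (⊇): the Bézout identity exhibits 7 as an element of (154, 63), giving (7) ⊆ (154, 63). Containment (⊆): since 7 | 154 and 7 | 63 (154 = 7·22, 63 = 7·9), every Z-linear combination of 154 and 63 is divisible by 7, so (154, 63) ⊆ (7). Therefore (154, 63) = (7), d = 7.

Final answer: (154, 63) = (7); d = 7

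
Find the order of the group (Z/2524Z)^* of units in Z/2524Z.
(Z/2524Z)^* consists of the classes a with gcd(a, 2524) = 1, so its order is φ(2524). φ is multiplicative, with φ(p^e) = p^e − p^(e−1). Factorise 2524 = 2^2 · 631. Then
  φ(2524) = (2^2 − 2^1) · (631 − 1) = 2 · 630 = 1260.
Thus |(Z/2524Z)^*| = 1260.

Final answer: |(Z/2524Z)^*| = 1260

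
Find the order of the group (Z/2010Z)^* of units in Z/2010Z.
|(Z/2010Z)^*| = 528

(Z/2010Z)^* consists of the classes a with gcd(a, 2010) = 1, so its order is φ(2010). φ is multiplicative, with φ(p^e) = p^e − p^(e−1). Factorise 2010 = 2 · 3 · 5 · 67. Then
  φ(2010) = (2 − 1) · (3 − 1) · (5 − 1) · (67 − 1) = 1 · 2 · 4 · 66 = 528.
Thus |(Z/2010Z)^*| = 528.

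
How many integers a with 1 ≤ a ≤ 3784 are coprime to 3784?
1680

The number of a ∈ {1, ..., 3784} with gcd(a, 3784) = 1 is by definition Euler's totient φ(3784). φ is multiplicative, with φ(p^e) = p^e − p^(e−1). Factorise 3784 = 2^3 · 11 · 43. Then
  φ(3784) = (2^3 − 2^2) · (11 − 1) · (43 − 1) = 4 · 10 · 42 = 1680.
So there are 1680 such integers.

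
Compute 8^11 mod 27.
Use repeated squaring. Binary(11) = 1011. Walk through the bits of the exponent 11 left-to-right: at each bit after the leading one, square the running value, then multiply by 8 if the bit is 1 (always reducing mod 27):
  bit 1 = 1 (leading): start with 8.
  bit 2 = 0: square 8^2 = 64 ≡ 10 (mod 27).
  bit 3 = 1: square 10^2 = 100 ≡ 19; bit is 1, so multiply 19·8 = 152 ≡ 17 (mod 27).
  bit 4 = 1: square 17^2 = 289 ≡ 19; bit is 1, so multiply 19·8 = 152 ≡ 17 (mod 27).
Final value: 8^11 ≡ 17 (mod 27).

Final answer: 17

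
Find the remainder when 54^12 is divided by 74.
Use repeated squaring. Binary(12) = 1100. Walk through the bits of the exponent 12 left-to-right: at each bit after the leading one, square the running value, then multiply by 54 if the bit is 1 (always reducing mod 74):
  bit 1 = 1 (leading): start with 54.
  bit 2 = 1: square 54^2 = 2916 ≡ 30; bit is 1, so multiply 30·54 = 1620 ≡ 66 (mod 74).
  bit 3 = 0: square 66^2 = 4356 ≡ 64 (mod 74).
  bit 4 = 0: square 64^2 = 4096 ≡ 26 (mod 74).
Final value: 54^12 ≡ 26 (mod 74).

Final answer: 26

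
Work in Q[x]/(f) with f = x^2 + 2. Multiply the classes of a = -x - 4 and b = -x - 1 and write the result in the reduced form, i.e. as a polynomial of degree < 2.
a · b ≡ 5·x + 2 (mod f(x))

First multiply in Q[x] without reducing: a · b = x^2 + 5·x + 4. Now divide by f(x) = x^2 + 2, eliminating the leading term at each step:
  leading term x^2: subtract (1)·f(x) = x^2 + 2, leaving 5·x + 2
The degree is now < 2, so this is the remainder. Hence a · b ≡ 5·x + 2 in Q[x]/(f).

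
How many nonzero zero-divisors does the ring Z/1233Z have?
Z/1233Z has 416 nonzero zero-divisors

In Z/1233Z each nonzero element is either a unit (gcd with 1233 is 1) or a zero-divisor (gcd > 1). The number of units is φ(1233): factorise 1233 = 3^2 · 137, so φ(1233) = (3^2 − 3^1) · (137 − 1) = 6 · 136 = 816. The nonzero elements number 1233 − 1 = 1232. Hence the nonzero zero-divisors number 1232 − 816 = 416.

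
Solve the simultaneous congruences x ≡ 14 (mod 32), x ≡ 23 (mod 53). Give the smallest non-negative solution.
x ≡ 1454 (mod 1696); the representative in [0, 1696) is 1454

The moduli 32, 53 are pairwise coprime, so by the CRT there is a unique solution mod 32·53 = 1696.
Solve by successive substitution. Start with x ≡ 14 (mod 32).
  Combine with x ≡ 23 (mod 53): write x = 14 + 32·t and require 14 + 32·t ≡ 23 (mod 53), i.e. 32·t ≡ 23 − 14 ≡ 9 (mod 53). Since 32^(−1) ≡ 5 (mod 53), t ≡ 5·9 ≡ 45 (mod 53). So x ≡ 14 + 32·45 = 1454 (mod 1696).
Unique solution in [0, 1696): x = 1454.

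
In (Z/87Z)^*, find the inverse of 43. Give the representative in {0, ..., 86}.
Apply the extended Euclidean algorithm to (87, 43), tracking rows (r, s, t) with s·87 + t·43 = r. Each division r_prev = q·r_cur + r_new produces the new row as (previous row) − q·(current row):
  row A: (87, 1, 0)   [1·87 + 0·43 = 87]
  row B: (43, 0, 1)   [0·87 + 1·43 = 43]
  87 = 2·43 + 1   → row C = row A − 2·row B = (1, 1, −2)   [check: 1·87 − 2·43 = 1]
  43 = 43·1 + 0   → remainder 0, stop. gcd = 1 (last nonzero row C).
The gcd is 1, so 43 is invertible mod 87. The last nonzero row gives 1·87 − 2·43 = 1, so t = −2. So 43^(−1) ≡ −2 ≡ 85 (mod 87). Verify: 43 · 85 = 3655 ≡ 1 (mod 87). ✓

Final answer: 43^(−1) ≡ 85 (mod 87)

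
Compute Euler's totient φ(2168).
φ is multiplicative, with φ(p^e) = p^e − p^(e−1). Factorise 2168 = 2^3 · 271. Then
  φ(2168) = (2^3 − 2^2) · (271 − 1) = 4 · 270 = 1080.

Final answer: φ(2168) = 1080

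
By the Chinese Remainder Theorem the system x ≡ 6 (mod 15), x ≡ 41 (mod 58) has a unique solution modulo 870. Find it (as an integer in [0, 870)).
x ≡ 621 (mod 870); the representative in [0, 870) is 621

The moduli 15, 58 are pairwise coprime, so by the CRT there is a unique solution mod 15·58 = 870.
Solve by successive substitution. Start with x ≡ 6 (mod 15).
  Combine with x ≡ 41 (mod 58): write x = 6 + 15·t and require 6 + 15·t ≡ 41 (mod 58), i.e. 15·t ≡ 41 − 6 ≡ 35 (mod 58). Since 15^(−1) ≡ 31 (mod 58), t ≡ 31·35 ≡ 41 (mod 58). So x ≡ 6 + 15·41 = 621 (mod 870).
Unique solution in [0, 870): x = 621.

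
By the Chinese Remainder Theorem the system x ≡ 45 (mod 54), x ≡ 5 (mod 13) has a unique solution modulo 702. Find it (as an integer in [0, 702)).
The moduli 54, 13 are pairwise coprime, so by the CRT there is a unique solution mod 54·13 = 702.
Solve by successive substitution. Start with x ≡ 45 (mod 54).
  Combine with x ≡ 5 (mod 13): write x = 45 + 54·t and require 45 + 54·t ≡ 5 (mod 13), i.e. 54·t ≡ 5 − 45 ≡ 12 (mod 13). Since 54^(−1) ≡ 7 (mod 13) (54 ≡ 2 (mod 13)), t ≡ 7·12 ≡ 6 (mod 13). So x ≡ 45 + 54·6 = 369 (mod 702).
Unique solution in [0, 702): x = 369.

Final answer: x ≡ 369 (mod 702); the representative in [0, 702) is 369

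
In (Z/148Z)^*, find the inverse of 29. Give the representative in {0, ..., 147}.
Apply the extended Euclidean algorithm to (148, 29), tracking rows (r, s, t) with s·148 + t·29 = r. Each division r_prev = q·r_cur + r_new produces the new row as (previous row) − q·(current row):
  row A: (148, 1, 0)   [1·148 + 0·29 = 148]
  row B: (29, 0, 1)   [0·148 + 1·29 = 29]
  148 = 5·29 + 3   → row C = row A − 5·row B = (3, 1, −5)   [check: 1·148 − 5·29 = 3]
  29 = 9·3 + 2   → row D = row B − 9·row C = (2, −9, 46)   [check: −9·148 + 46·29 = 2]
  3 = 1·2 + 1   → row E = row C − 1·row D = (1, 10, −51)   [check: 10·148 − 51·29 = 1]
  2 = 2·1 + 0   → remainder 0, stop. gcd = 1 (last nonzero row E).
The gcd is 1, so 29 is invertible mod 148. The last nonzero row gives 10·148 − 51·29 = 1, so t = −51. So 29^(−1) ≡ −51 ≡ 97 (mod 148). Verify: 29 · 97 = 2813 ≡ 1 (mod 148). ✓

Final answer: 29^(−1) ≡ 97 (mod 148)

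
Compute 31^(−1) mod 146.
31^(−1) ≡ 33 (mod 146)

Apply the extended Euclidean algorithm to (146, 31), tracking rows (r, s, t) with s·146 + t·31 = r. Each division r_prev = q·r_cur + r_new produces the new row as (previous row) − q·(current row):
  row A: (146, 1, 0)   [1·146 + 0·31 = 146]
  row B: (31, 0, 1)   [0·146 + 1·31 = 31]
  146 = 4·31 + 22   → row C = row A − 4·row B = (22, 1, −4)   [check: 1·146 − 4·31 = 22]
  31 = 1·22 + 9   → row D = row B − 1·row C = (9, −1, 5)   [check: −1·146 + 5·31 = 9]
  22 = 2·9 + 4   → row E = row C − 2·row D = (4, 3, −14)   [check: 3·146 − 14·31 = 4]
  9 = 2·4 + 1   → row F = row D − 2·row E = (1, −7, 33)   [check: −7·146 + 33·31 = 1]
  4 = 4·1 + 0   → remainder 0, stop. gcd = 1 (last nonzero row F).
The gcd is 1, so 31 is invertible mod 146. The last nonzero row gives −7·146 + 33·31 = 1, so t = 33. So 31^(−1) ≡ 33 (mod 146). Verify: 31 · 33 = 1023 ≡ 1 (mod 146). ✓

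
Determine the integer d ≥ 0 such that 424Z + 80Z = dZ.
(424, 80) = (8); d = 8

In the PID Z, (a, b) is generated by gcd(a, b). Compute gcd(424, 80) with the extended Euclidean algorithm, tracking rows (r, s, t) with s·424 + t·80 = r:
  row A: (424, 1, 0)   [1·424 + 0·80 = 424]
  row B: (80, 0, 1)   [0·424 + 1·80 = 80]
  424 = 5·80 + 24   → row C = row A − 5·row B = (24, 1, −5)   [check: 1·424 − 5·80 = 24]
  80 = 3·24 + 8   → row D = row B − 3·row C = (8, −3, 16)   [check: −3·424 + 16·80 = 8]
  24 = 3·8 + 0   → remainder 0, stop. gcd = 8 (last nonzero row D).
So gcd(424, 80) = 8, with Bézout identity −3·424 + 16·80 = 8. Containment (⊇): the Bézout identity exhibits 8 as an element of (424, 80), giving (8) ⊆ (424, 80). Containment (⊆): since 8 | 424 and 8 | 80 (424 = 8·53, 80 = 8·10), every Z-linear combination of 424 and 80 is divisible by 8, so (424, 80) ⊆ (8). Therefore (424, 80) = (8), d = 8.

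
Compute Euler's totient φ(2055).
φ is multiplicative, with φ(p^e) = p^e − p^(e−1). Factorise 2055 = 3 · 5 · 137. Then
  φ(2055) = (3 − 1) · (5 − 1) · (137 − 1) = 2 · 4 · 136 = 1088.

Final answer: φ(2055) = 1088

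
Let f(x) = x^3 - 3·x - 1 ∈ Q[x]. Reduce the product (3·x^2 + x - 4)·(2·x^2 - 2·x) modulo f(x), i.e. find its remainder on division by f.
a · b ≡ 8·x^2 + 2·x - 4 (mod f(x))

First multiply in Q[x] without reducing: a · b = 6·x^4 - 4·x^3 - 10·x^2 + 8·x. Now divide by f(x) = x^3 - 3·x - 1, eliminating the leading term at each step:
  leading term 6·x^4: subtract (6·x)·f(x) = 6·x^4 - 18·x^2 - 6·x, leaving -4·x^3 + 8·x^2 + 14·x
  leading term -4·x^3: subtract (-4)·f(x) = -4·x^3 + 12·x + 4, leaving 8·x^2 + 2·x - 4
The degree is now < 3, so this is the remainder. Hence a · b ≡ 8·x^2 + 2·x - 4 in Q[x]/(f).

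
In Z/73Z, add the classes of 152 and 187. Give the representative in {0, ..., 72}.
Reduce the summands first: 152 ≡ 6, 187 ≡ 41 (mod 73), so 152 + 187 ≡ 6 + 41 (mod 73). 6 + 41 = 47; 47 = 0·73 + 47, so (152 + 187) mod 73 = 47.

Final answer: 47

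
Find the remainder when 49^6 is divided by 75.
1

Use repeated squaring. Binary(6) = 110. Walk through the bits of the exponent 6 left-to-right: at each bit after the leading one, square the running value, then multiply by 49 if the bit is 1 (always reducing mod 75):
  bit 1 = 1 (leading): start with 49.
  bit 2 = 1: square 49^2 = 2401 ≡ 1; bit is 1, so multiply 1·49 = 49 (mod 75).
  bit 3 = 0: square 49^2 = 2401 ≡ 1 (mod 75).
Final value: 49^6 ≡ 1 (mod 75).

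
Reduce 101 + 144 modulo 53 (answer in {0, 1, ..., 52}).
Reduce the summands first: 101 ≡ 48, 144 ≡ 38 (mod 53), so 101 + 144 ≡ 48 + 38 (mod 53). 48 + 38 = 86; 86 = 1·53 + 33, so (101 + 144) mod 53 = 33.

Final answer: 33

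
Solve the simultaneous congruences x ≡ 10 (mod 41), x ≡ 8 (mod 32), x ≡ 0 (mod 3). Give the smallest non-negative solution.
x ≡ 1896 (mod 3936); the representative in [0, 3936) is 1896

The moduli 41, 32, 3 are pairwise coprime, so by the CRT there is a unique solution mod 41·32·3 = 3936.
Solve by successive substitution. Start with x ≡ 10 (mod 41).
  Combine with x ≡ 8 (mod 32): write x = 10 + 41·t and require 10 + 41·t ≡ 8 (mod 32), i.e. 41·t ≡ 8 − 10 ≡ 30 (mod 32). Since 41^(−1) ≡ 25 (mod 32) (41 ≡ 9 (mod 32)), t ≡ 25·30 ≡ 14 (mod 32). So x ≡ 10 + 41·14 = 584 (mod 1312).
  Combine with x ≡ 0 (mod 3): write x = 584 + 1312·t and require 584 + 1312·t ≡ 0 (mod 3), i.e. 1312·t ≡ 0 − 584 ≡ 1 (mod 3). Since 1312^(−1) ≡ 1 (mod 3) (1312 ≡ 1 (mod 3)), t ≡ 1·1 ≡ 1 (mod 3). So x ≡ 584 + 1312·1 = 1896 (mod 3936).
Unique solution in [0, 3936): x = 1896.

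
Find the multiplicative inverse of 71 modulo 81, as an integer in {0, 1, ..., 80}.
Apply the extended Euclidean algorithm to (81, 71), tracking rows (r, s, t) with s·81 + t·71 = r. Each division r_prev = q·r_cur + r_new produces the new row as (previous row) − q·(current row):
  row A: (81, 1, 0)   [1·81 + 0·71 = 81]
  row B: (71, 0, 1)   [0·81 + 1·71 = 71]
  81 = 1·71 + 10   → row C = row A − 1·row B = (10, 1, −1)   [check: 1·81 − 1·71 = 10]
  71 = 7·10 + 1   → row D = row B − 7·row C = (1, −7, 8)   [check: −7·81 + 8·71 = 1]
  10 = 10·1 + 0   → remainder 0, stop. gcd = 1 (last nonzero row D).
The gcd is 1, so 71 is invertible mod 81. The last nonzero row gives −7·81 + 8·71 = 1, so t = 8. So 71^(−1) ≡ 8 (mod 81). Verify: 71 · 8 = 568 ≡ 1 (mod 81). ✓

Final answer: 71^(−1) ≡ 8 (mod 81)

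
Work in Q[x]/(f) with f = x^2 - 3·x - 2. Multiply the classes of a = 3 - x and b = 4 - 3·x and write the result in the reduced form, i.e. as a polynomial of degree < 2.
a · b ≡ 18 - 4·x (mod f(x))

First multiply in Q[x] without reducing: a · b = 3·x^2 - 13·x + 12. Now divide by f(x) = x^2 - 3·x - 2, eliminating the leading term at each step:
  leading term 3·x^2: subtract (3)·f(x) = 3·x^2 - 9·x - 6, leaving 18 - 4·x
The degree is now < 2, so this is the remainder. Hence a · b ≡ 18 - 4·x in Q[x]/(f).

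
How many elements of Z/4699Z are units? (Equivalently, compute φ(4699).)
Z/4699Z has φ(4699) = 4536 units

An element a ∈ Z/4699Z is a unit iff gcd(a, 4699) = 1, so the number of units is φ(4699). φ is multiplicative, with φ(p^e) = p^e − p^(e−1). Factorise 4699 = 37 · 127. Then
  φ(4699) = (37 − 1) · (127 − 1) = 36 · 126 = 4536.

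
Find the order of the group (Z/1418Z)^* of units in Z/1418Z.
(Z/1418Z)^* consists of the classes a with gcd(a, 1418) = 1, so its order is φ(1418). φ is multiplicative, with φ(p^e) = p^e − p^(e−1). Factorise 1418 = 2 · 709. Then
  φ(1418) = (2 − 1) · (709 − 1) = 1 · 708 = 708.
Thus |(Z/1418Z)^*| = 708.

Final answer: |(Z/1418Z)^*| = 708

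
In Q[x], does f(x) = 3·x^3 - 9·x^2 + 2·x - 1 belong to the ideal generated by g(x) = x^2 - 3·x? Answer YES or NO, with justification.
NO

In Q[x] the ideal (g) consists of all multiples of g, so f ∈ (g) iff g | f, i.e. iff the remainder of f on division by g is 0. Divide f by g (g is monic, so eliminate the leading term of the running remainder at each step):
  leading term 3·x^3: subtract (3·x)·g(x) = 3·x^3 - 9·x^2, leaving 2·x - 1
The remainder r(x) = 2·x - 1 ≠ 0 (and deg r < deg g), so g ∤ f, i.e. f ∉ (g).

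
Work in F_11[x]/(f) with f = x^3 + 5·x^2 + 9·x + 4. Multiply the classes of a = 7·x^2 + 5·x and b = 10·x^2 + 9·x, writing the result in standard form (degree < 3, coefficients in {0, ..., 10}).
a · b ≡ 6·x^2 + 5·x + 2 (mod f(x))

Multiply as integer polynomials: a · b = 70·x^4 + 113·x^3 + 45·x^2. Reducing coefficients mod 11: a · b ≡ 4·x^4 + 3·x^3 + x^2. Now divide by f(x) = x^3 + 5·x^2 + 9·x + 4 in F_11[x], eliminating the leading term at each step:
  leading term 4·x^4: subtract (4·x)·f(x) = 4·x^4 + 9·x^3 + 3·x^2 + 5·x, leaving 5·x^3 + 9·x^2 + 6·x (coefficients mod 11)
  leading term 5·x^3: subtract (5)·f(x) = 5·x^3 + 3·x^2 + x + 9, leaving 6·x^2 + 5·x + 2 (coefficients mod 11)
The degree is now < 3, so this is the remainder. Hence a · b ≡ 6·x^2 + 5·x + 2 in F_11[x]/(f).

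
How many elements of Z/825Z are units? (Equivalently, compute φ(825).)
Z/825Z has φ(825) = 400 units

An element a ∈ Z/825Z is a unit iff gcd(a, 825) = 1, so the number of units is φ(825). φ is multiplicative, with φ(p^e) = p^e − p^(e−1). Factorise 825 = 3 · 5^2 · 11. Then
  φ(825) = (3 − 1) · (5^2 − 5^1) · (11 − 1) = 2 · 20 · 10 = 400.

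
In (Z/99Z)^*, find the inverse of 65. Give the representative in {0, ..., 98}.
65^(−1) ≡ 32 (mod 99)

Apply the extended Euclidean algorithm to (99, 65), tracking rows (r, s, t) with s·99 + t·65 = r. Each division r_prev = q·r_cur + r_new produces the new row as (previous row) − q·(current row):
  row A: (99, 1, 0)   [1·99 + 0·65 = 99]
  row B: (65, 0, 1)   [0·99 + 1·65 = 65]
  99 = 1·65 + 34   → row C = row A − 1·row B = (34, 1, −1)   [check: 1·99 − 1·65 = 34]
  65 = 1·34 + 31   → row D = row B − 1·row C = (31, −1, 2)   [check: −1·99 + 2·65 = 31]
  34 = 1·31 + 3   → row E = row C − 1·row D = (3, 2, −3)   [check: 2·99 − 3·65 = 3]
  31 = 10·3 + 1   → row F = row D − 10·row E = (1, −21, 32)   [check: −21·99 + 32·65 = 1]
  3 = 3·1 + 0   → remainder 0, stop. gcd = 1 (last nonzero row F).
The gcd is 1, so 65 is invertible mod 99. The last nonzero row gives −21·99 + 32·65 = 1, so t = 32. So 65^(−1) ≡ 32 (mod 99). Verify: 65 · 32 = 2080 ≡ 1 (mod 99). ✓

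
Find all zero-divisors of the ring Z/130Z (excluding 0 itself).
An element a ∈ Z/130Z (with a ≠ 0) is a zero-divisor iff gcd(a, 130) > 1 (because a is a unit precisely when gcd(a, n) = 1, and in Z/nZ every nonzero, non-unit element is a zero-divisor). Scan a = 1, ..., 129 and keep those with gcd(a, 130) > 1:
  gcd(2, 130) = 2, gcd(4, 130) = 2, gcd(5, 130) = 5, gcd(6, 130) = 2, gcd(8, 130) = 2, gcd(10, 130) = 10, gcd(12, 130) = 2, gcd(13, 130) = 13, gcd(14, 130) = 2, gcd(15, 130) = 5, gcd(16, 130) = 2, gcd(18, 130) = 2, gcd(20, 130) = 10, gcd(22, 130) = 2, gcd(24, 130) = 2, gcd(25, 130) = 5, gcd(26, 130) = 26, gcd(28, 130) = 2, gcd(30, 130) = 10, gcd(32, 130) = 2, gcd(34, 130) = 2, gcd(35, 130) = 5, gcd(36, 130) = 2, gcd(38, 130) = 2, gcd(39, 130) = 13, gcd(40, 130) = 10, gcd(42, 130) = 2, gcd(44, 130) = 2, gcd(45, 130) = 5, gcd(46, 130) = 2, gcd(48, 130) = 2, gcd(50, 130) = 10, gcd(52, 130) = 26, gcd(54, 130) = 2, gcd(55, 130) = 5, gcd(56, 130) = 2, gcd(58, 130) = 2, gcd(60, 130) = 10, gcd(62, 130) = 2, gcd(64, 130) = 2, gcd(65, 130) = 65, gcd(66, 130) = 2, gcd(68, 130) = 2, gcd(70, 130) = 10, gcd(72, 130) = 2, gcd(74, 130) = 2, gcd(75, 130) = 5, gcd(76, 130) = 2, gcd(78, 130) = 26, gcd(80, 130) = 10, gcd(82, 130) = 2, gcd(84, 130) = 2, gcd(85, 130) = 5, gcd(86, 130) = 2, gcd(88, 130) = 2, gcd(90, 130) = 10, gcd(91, 130) = 13, gcd(92, 130) = 2, gcd(94, 130) = 2, gcd(95, 130) = 5, gcd(96, 130) = 2, gcd(98, 130) = 2, gcd(100, 130) = 10, gcd(102, 130) = 2, gcd(104, 130) = 26, gcd(105, 130) = 5, gcd(106, 130) = 2, gcd(108, 130) = 2, gcd(110, 130) = 10, gcd(112, 130) = 2, gcd(114, 130) = 2, gcd(115, 130) = 5, gcd(116, 130) = 2, gcd(117, 130) = 13, gcd(118, 130) = 2, gcd(120, 130) = 10, gcd(122, 130) = 2, gcd(124, 130) = 2, gcd(125, 130) = 5, gcd(126, 130) = 2, gcd(128, 130) = 2.
All other a ∈ {1, ..., 129} have gcd(a, 130) = 1 and are units. So the nonzero zero-divisors are exactly the 81 values of a appearing in this scan.

Final answer: nonzero zero-divisors of Z/130Z = {2, 4, 5, 6, 8, 10, 12, 13, 14, 15, 16, 18, 20, 22, 24, 25, 26, 28, 30, 32, 34, 35, 36, 38, 39, 40, 42, 44, 45, 46, 48, 50, 52, 54, 55, 56, 58, 60, 62, 64, 65, 66, 68, 70, 72, 74, 75, 76, 78, 80, 82, 84, 85, 86, 88, 90, 91, 92, 94, 95, 96, 98, 100, 102, 104, 105, 106, 108, 110, 112, 114, 115, 116, 117, 118, 120, 122, 124, 125, 126, 128}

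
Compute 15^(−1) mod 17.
Apply the extended Euclidean algorithm to (17, 15), tracking rows (r, s, t) with s·17 + t·15 = r. Each division r_prev = q·r_cur + r_new produces the new row as (previous row) − q·(current row):
  row A: (17, 1, 0)   [1·17 + 0·15 = 17]
  row B: (15, 0, 1)   [0·17 + 1·15 = 15]
  17 = 1·15 + 2   → row C = row A − 1·row B = (2, 1, −1)   [check: 1·17 − 1·15 = 2]
  15 = 7·2 + 1   → row D = row B − 7·row C = (1, −7, 8)   [check: −7·17 + 8·15 = 1]
  2 = 2·1 + 0   → remainder 0, stop. gcd = 1 (last nonzero row D).
The gcd is 1, so 15 is invertible mod 17. The last nonzero row gives −7·17 + 8·15 = 1, so t = 8. So 15^(−1) ≡ 8 (mod 17). Verify: 15 · 8 = 120 ≡ 1 (mod 17). ✓

Final answer: 15^(−1) ≡ 8 (mod 17)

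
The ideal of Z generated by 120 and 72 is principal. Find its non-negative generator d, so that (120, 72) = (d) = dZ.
In the PID Z, (a, b) is generated by gcd(a, b). Compute gcd(120, 72) with the extended Euclidean algorithm, tracking rows (r, s, t) with s·120 + t·72 = r:
  row A: (120, 1, 0)   [1·120 + 0·72 = 120]
  row B: (72, 0, 1)   [0·120 + 1·72 = 72]
  120 = 1·72 + 48   → row C = row A − 1·row B = (48, 1, −1)   [check: 1·120 − 1·72 = 48]
  72 = 1·48 + 24   → row D = row B − 1·row C = (24, −1, 2)   [check: −1·120 + 2·72 = 24]
  48 = 2·24 + 0   → remainder 0, stop. gcd = 24 (last nonzero row D).
So gcd(120, 72) = 24, with Bézout identity −1·120 + 2·72 = 24. Containment (⊇): the Bézout identity exhibits 24 as an element of (120, 72), giving (24) ⊆ (120, 72). Containment (⊆): since 24 | 120 and 24 | 72 (120 = 24·5, 72 = 24·3), every Z-linear combination of 120 and 72 is divisible by 24, so (120, 72) ⊆ (24). Therefore (120, 72) = (24), d = 24.

Final answer: (120, 72) = (24); d = 24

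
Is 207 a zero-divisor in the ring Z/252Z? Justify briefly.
gcd(207, 252) = 9 > 1, so 207 is not a unit in Z/252Z. In Z/nZ every nonzero non-unit is a zero-divisor: explicitly, take b = 252/gcd = 28 ≠ 0 (mod 252); then 207·28 = 5796 = 23·252, i.e. 207·28 ≡ 0 (mod 252). So 207 is a zero-divisor.

Final answer: YES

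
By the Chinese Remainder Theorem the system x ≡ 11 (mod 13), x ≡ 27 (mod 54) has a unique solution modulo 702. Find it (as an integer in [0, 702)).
The moduli 13, 54 are pairwise coprime, so by the CRT there is a unique solution mod 13·54 = 702.
Solve by successive substitution. Start with x ≡ 11 (mod 13).
  Combine with x ≡ 27 (mod 54): write x = 11 + 13·t and require 11 + 13·t ≡ 27 (mod 54), i.e. 13·t ≡ 27 − 11 ≡ 16 (mod 54). Since 13^(−1) ≡ 25 (mod 54), t ≡ 25·16 ≡ 22 (mod 54). So x ≡ 11 + 13·22 = 297 (mod 702).
Unique solution in [0, 702): x = 297.

Final answer: x ≡ 297 (mod 702); the representative in [0, 702) is 297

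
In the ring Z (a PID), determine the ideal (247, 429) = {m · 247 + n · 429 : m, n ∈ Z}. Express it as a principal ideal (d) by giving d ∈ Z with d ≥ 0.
(247, 429) = (13); d = 13

In the PID Z, (a, b) is generated by gcd(a, b). Compute gcd(429, 247) with the extended Euclidean algorithm, tracking rows (r, s, t) with s·429 + t·247 = r:
  row A: (429, 1, 0)   [1·429 + 0·247 = 429]
  row B: (247, 0, 1)   [0·429 + 1·247 = 247]
  429 = 1·247 + 182   → row C = row A − 1·row B = (182, 1, −1)   [check: 1·429 − 1·247 = 182]
  247 = 1·182 + 65   → row D = row B − 1·row C = (65, −1, 2)   [check: −1·429 + 2·247 = 65]
  182 = 2·65 + 52   → row E = row C − 2·row D = (52, 3, −5)   [check: 3·429 − 5·247 = 52]
  65 = 1·52 + 13   → row F = row D − 1·row E = (13, −4, 7)   [check: −4·429 + 7·247 = 13]
  52 = 4·13 + 0   → remainder 0, stop. gcd = 13 (last nonzero row F).
So gcd(247, 429) = 13, with Bézout identity −4·429 + 7·247 = 13. Containment (⊇): the Bézout identity exhibits 13 as an element of (247, 429), giving (13) ⊆ (247, 429). Containment (⊆): since 13 | 247 and 13 | 429 (247 = 13·19, 429 = 13·33), every Z-linear combination of 247 and 429 is divisible by 13, so (247, 429) ⊆ (13). Therefore (247, 429) = (13), d = 13.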